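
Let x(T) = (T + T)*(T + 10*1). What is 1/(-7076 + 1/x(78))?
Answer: -13728/97139327 ≈ -0.00014132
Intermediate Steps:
x(T) = 2*T*(10 + T) (x(T) = (2*T)*(T + 10) = (2*T)*(10 + T) = 2*T*(10 + T))
1/(-7076 + 1/x(78)) = 1/(-7076 + 1/(2*78*(10 + 78))) = 1/(-7076 + 1/(2*78*88)) = 1/(-7076 + 1/13728) = 1/(-97139327/13728) = -13728/97139327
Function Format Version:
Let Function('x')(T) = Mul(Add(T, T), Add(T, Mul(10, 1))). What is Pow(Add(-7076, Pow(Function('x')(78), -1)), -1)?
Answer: Rational(-13728, 97139327) ≈ -0.00014132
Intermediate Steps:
Function('x')(T) = Mul(2, T, Add(10, T)) (Function('x')(T) = Mul(Mul(2, T), Add(T, 10)) = Mul(Mul(2, T), Add(10, T)) = Mul(2, T, Add(10, T)))
Pow(Add(-7076, Pow(Function('x')(78), -1)), -1) = Pow(Add(-7076, Pow(Mul(2, 78, Add(10, 78)), -1)), -1) = Pow(Add(-7076, Pow(Mul(2, 78, 88), -1)), -1) = Pow(Add(-7076, Pow(13728, -1)), -1) = Pow(Add(-7076, Rational(1, 13728)), -1) = Pow(Rational(-97139327, 13728), -1) = Rational(-13728, 97139327)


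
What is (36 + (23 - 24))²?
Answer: 1225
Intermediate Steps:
(36 + (23 - 24))² = (36 - 1)² = 35² = 1225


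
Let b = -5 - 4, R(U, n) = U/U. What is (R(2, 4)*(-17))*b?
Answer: 153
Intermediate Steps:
R(U, n) = 1
b = -9
(R(2, 4)*(-17))*b = (1*(-17))*(-9) = -17*(-9) = 153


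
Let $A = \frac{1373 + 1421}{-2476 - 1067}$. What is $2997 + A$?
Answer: $\frac{10615577}{3543} \approx 2996.2$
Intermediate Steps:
$A = - \frac{2794}{3543}$ ($A = \frac{2794}{-3543} = 2794 \left(- \frac{1}{3543}\right) = - \frac{2794}{3543} \approx -0.7886$)
$2997 + A = 2997 - \frac{2794}{3543} = \frac{10615577}{3543}$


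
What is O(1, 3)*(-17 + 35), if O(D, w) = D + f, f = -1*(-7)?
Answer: 144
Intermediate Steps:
f = 7
O(D, w) = 7 + D (O(D, w) = D + 7 = 7 + D)
O(1, 3)*(-17 + 35) = (7 + 1)*(-17 + 35) = 8*18 = 144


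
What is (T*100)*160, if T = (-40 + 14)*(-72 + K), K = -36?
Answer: 44928000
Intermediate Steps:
T = 2808 (T = (-40 + 14)*(-72 - 36) = -26*(-108) = 2808)
(T*100)*160 = (2808*100)*160 = 280800*160 = 44928000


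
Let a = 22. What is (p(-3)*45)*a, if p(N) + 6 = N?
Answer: -8910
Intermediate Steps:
p(N) = -6 + N
(p(-3)*45)*a = ((-6 - 3)*45)*22 = -9*45*22 = -405*22 = -8910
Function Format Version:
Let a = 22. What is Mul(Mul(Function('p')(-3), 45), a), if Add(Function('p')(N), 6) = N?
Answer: -8910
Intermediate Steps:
Function('p')(N) = Add(-6, N)
Mul(Mul(Function('p')(-3), 45), a) = Mul(Mul(Add(-6, -3), 45), 22) = Mul(Mul(-9, 45), 22) = Mul(-405, 22) = -8910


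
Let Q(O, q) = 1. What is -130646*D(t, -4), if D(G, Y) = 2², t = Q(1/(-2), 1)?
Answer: -522584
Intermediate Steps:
t = 1
D(G, Y) = 4
-130646*D(t, -4) = -130646*4 = -522584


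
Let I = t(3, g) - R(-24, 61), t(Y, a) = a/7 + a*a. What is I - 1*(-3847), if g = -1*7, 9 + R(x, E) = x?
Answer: 3928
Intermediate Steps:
R(x, E) = -9 + x
g = -7
t(Y, a) = a² + a/7 (t(Y, a) = a*(⅐) + a² = a/7 + a² = a² + a/7)
I = 81 (I = -7*(⅐ - 7) - (-9 - 24) = -7*(-48/7) - 1*(-33) = 48 + 33 = 81)
I - 1*(-3847) = 81 - 1*(-3847) = 81 + 3847 = 3928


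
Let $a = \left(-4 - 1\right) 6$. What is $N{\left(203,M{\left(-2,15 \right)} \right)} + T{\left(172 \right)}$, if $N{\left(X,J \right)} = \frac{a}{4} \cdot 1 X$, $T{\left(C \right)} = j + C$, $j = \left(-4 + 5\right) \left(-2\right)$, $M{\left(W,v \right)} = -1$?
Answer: $- \frac{2705}{2} \approx -1352.5$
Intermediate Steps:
$a = -30$ ($a = \left(-5\right) 6 = -30$)
$j = -2$ ($j = 1 \left(-2\right) = -2$)
$T{\left(C \right)} = -2 + C$
$N{\left(X,J \right)} = - \frac{15 X}{2}$ ($N{\left(X,J \right)} = - \frac{30}{4} \cdot 1 X = \left(-30\right) \frac{1}{4} \cdot 1 X = \left(- \frac{15}{2}\right) 1 X = - \frac{15 X}{2}$)
$N{\left(203,M{\left(-2,15 \right)} \right)} + T{\left(172 \right)} = \left(- \frac{15}{2}\right) 203 + \left(-2 + 172\right) = - \frac{3045}{2} + 170 = - \frac{2705}{2}$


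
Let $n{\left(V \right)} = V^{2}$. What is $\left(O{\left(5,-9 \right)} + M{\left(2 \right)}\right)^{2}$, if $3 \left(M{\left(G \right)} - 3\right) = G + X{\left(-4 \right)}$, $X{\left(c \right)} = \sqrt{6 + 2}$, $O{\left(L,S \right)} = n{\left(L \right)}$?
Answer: $\frac{2468}{3} + \frac{344 \sqrt{2}}{9} \approx 876.72$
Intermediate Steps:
$O{\left(L,S \right)} = L^{2}$
$X{\left(c \right)} = 2 \sqrt{2}$ ($X{\left(c \right)} = \sqrt{8} = 2 \sqrt{2}$)
$M{\left(G \right)} = 3 + \frac{G}{3} + \frac{2 \sqrt{2}}{3}$ ($M{\left(G \right)} = 3 + \frac{G + 2 \sqrt{2}}{3} = 3 + \left(\frac{G}{3} + \frac{2 \sqrt{2}}{3}\right) = 3 + \frac{G}{3} + \frac{2 \sqrt{2}}{3}$)
$\left(O{\left(5,-9 \right)} + M{\left(2 \right)}\right)^{2} = \left(5^{2} + \left(3 + \frac{1}{3} \cdot 2 + \frac{2 \sqrt{2}}{3}\right)\right)^{2} = \left(25 + \left(3 + \frac{2}{3} + \frac{2 \sqrt{2}}{3}\right)\right)^{2} = \left(25 + \left(\frac{11}{3} + \frac{2 \sqrt{2}}{3}\right)\right)^{2} = \left(\frac{86}{3} + \frac{2 \sqrt{2}}{3}\right)^{2}$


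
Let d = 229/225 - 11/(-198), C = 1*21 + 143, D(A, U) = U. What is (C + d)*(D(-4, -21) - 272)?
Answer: -7254973/150 ≈ -48367.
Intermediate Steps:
C = 164 (C = 21 + 143 = 164)
d = 161/150 (d = 229*(1/225) - 11*(-1/198) = 229/225 + 1/18 = 161/150 ≈ 1.0733)
(C + d)*(D(-4, -21) - 272) = (164 + 161/150)*(-21 - 272) = (24761/150)*(-293) = -7254973/150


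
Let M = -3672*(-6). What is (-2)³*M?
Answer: -176256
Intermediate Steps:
M = 22032 (M = -612*(-36) = 22032)
(-2)³*M = (-2)³*22032 = -8*22032 = -176256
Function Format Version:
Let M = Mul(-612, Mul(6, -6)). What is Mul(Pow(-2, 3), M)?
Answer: -176256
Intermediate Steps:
M = 22032 (M = Mul(-612, -36) = 22032)
Mul(Pow(-2, 3), M) = Mul(Pow(-2, 3), 22032) = Mul(-8, 22032) = -176256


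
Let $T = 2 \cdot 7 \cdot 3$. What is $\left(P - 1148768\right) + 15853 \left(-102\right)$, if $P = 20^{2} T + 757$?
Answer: $-2748217$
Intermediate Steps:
$T = 42$ ($T = 14 \cdot 3 = 42$)
$P = 17557$ ($P = 20^{2} \cdot 42 + 757 = 400 \cdot 42 + 757 = 16800 + 757 = 17557$)
$\left(P - 1148768\right) + 15853 \left(-102\right) = \left(17557 - 1148768\right) + 15853 \left(-102\right) = -1131211 - 1617006 = -2748217$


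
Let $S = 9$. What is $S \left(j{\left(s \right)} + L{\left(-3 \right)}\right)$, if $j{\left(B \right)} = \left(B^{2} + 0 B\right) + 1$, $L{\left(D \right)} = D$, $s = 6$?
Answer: $306$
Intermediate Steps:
$j{\left(B \right)} = 1 + B^{2}$ ($j{\left(B \right)} = \left(B^{2} + 0\right) + 1 = B^{2} + 1 = 1 + B^{2}$)
$S \left(j{\left(s \right)} + L{\left(-3 \right)}\right) = 9 \left(\left(1 + 6^{2}\right) - 3\right) = 9 \left(\left(1 + 36\right) - 3\right) = 9 \left(37 - 3\right) = 9 \cdot 34 = 306$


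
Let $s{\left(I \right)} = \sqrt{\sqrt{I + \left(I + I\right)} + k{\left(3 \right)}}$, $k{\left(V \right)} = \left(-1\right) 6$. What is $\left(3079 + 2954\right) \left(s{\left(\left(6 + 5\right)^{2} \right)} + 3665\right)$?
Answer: $22110945 + 6033 \sqrt{-6 + 11 \sqrt{3}} \approx 2.2133 \cdot 10^{7}$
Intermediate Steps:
$k{\left(V \right)} = -6$
$s{\left(I \right)} = \sqrt{-6 + \sqrt{3} \sqrt{I}}$ ($s{\left(I \right)} = \sqrt{\sqrt{I + \left(I + I\right)} - 6} = \sqrt{\sqrt{I + 2 I} - 6} = \sqrt{\sqrt{3 I} - 6} = \sqrt{\sqrt{3} \sqrt{I} - 6} = \sqrt{-6 + \sqrt{3} \sqrt{I}}$)
$\left(3079 + 2954\right) \left(s{\left(\left(6 + 5\right)^{2} \right)} + 3665\right) = \left(3079 + 2954\right) \left(\sqrt{-6 + \sqrt{3} \sqrt{\left(6 + 5\right)^{2}}} + 3665\right) = 6033 \left(\sqrt{-6 + \sqrt{3} \sqrt{11^{2}}} + 3665\right) = 6033 \left(\sqrt{-6 + \sqrt{3} \sqrt{121}} + 3665\right) = 6033 \left(\sqrt{-6 + \sqrt{3} \cdot 11} + 3665\right) = 6033 \left(\sqrt{-6 + 11 \sqrt{3}} + 3665\right) = 6033 \left(3665 + \sqrt{-6 + 11 \sqrt{3}}\right) = 22110945 + 6033 \sqrt{-6 + 11 \sqrt{3}}$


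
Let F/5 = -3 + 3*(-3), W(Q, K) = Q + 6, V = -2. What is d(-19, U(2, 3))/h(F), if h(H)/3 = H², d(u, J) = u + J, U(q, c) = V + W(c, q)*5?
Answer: 1/450 ≈ 0.0022222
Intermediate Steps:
W(Q, K) = 6 + Q
U(q, c) = 28 + 5*c (U(q, c) = -2 + (6 + c)*5 = -2 + (30 + 5*c) = 28 + 5*c)
d(u, J) = J + u
F = -60 (F = 5*(-3 + 3*(-3)) = 5*(-3 - 9) = 5*(-12) = -60)
h(H) = 3*H²
d(-19, U(2, 3))/h(F) = ((28 + 5*3) - 19)/((3*(-60)²)) = ((28 + 15) - 19)/((3*3600)) = (43 - 19)/10800 = 24*(1/10800) = 1/450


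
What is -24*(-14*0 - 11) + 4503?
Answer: 4767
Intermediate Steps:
-24*(-14*0 - 11) + 4503 = -24*(0 - 11) + 4503 = -24*(-11) + 4503 = 264 + 4503 = 4767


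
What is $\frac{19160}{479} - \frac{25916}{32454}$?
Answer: $\frac{636122}{16227} \approx 39.201$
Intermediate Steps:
$\frac{19160}{479} - \frac{25916}{32454} = 19160 \cdot \frac{1}{479} - \frac{12958}{16227} = 40 - \frac{12958}{16227} = \frac{636122}{16227}$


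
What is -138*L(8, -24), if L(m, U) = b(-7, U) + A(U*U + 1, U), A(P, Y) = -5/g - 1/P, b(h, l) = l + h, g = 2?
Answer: 2667609/577 ≈ 4623.2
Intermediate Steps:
b(h, l) = h + l
A(P, Y) = -5/2 - 1/P
L(m, U) = -19/2 + U - 1/(1 + U²) (L(m, U) = (-7 + U) + (-5/2 - 1/(U*U + 1)) = (-7 + U) + (-5/2 - 1/(U² + 1)) = (-7 + U) + (-5/2 - 1/(1 + U²)) = -19/2 + U - 1/(1 + U²))
-138*L(8, -24) = -69*(-2 + (1 + (-24)²)*(-19 + 2*(-24)))/(1 + (-24)²) = -69*(-2 + (1 + 576)*(-19 - 48))/(1 + 576) = -69*(-2 + 577*(-67))/577 = -69*(-2 - 38659)/577 = -69*(-38661)/577 = -138*(-38661/1154) = 2667609/577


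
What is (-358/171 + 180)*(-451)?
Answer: -13720322/171 ≈ -80236.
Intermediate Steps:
(-358/171 + 180)*(-451) = (30422/171)*(-451) = -13720322/171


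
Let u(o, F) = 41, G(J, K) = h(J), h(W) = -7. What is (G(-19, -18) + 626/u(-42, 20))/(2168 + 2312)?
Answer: 339/183680 ≈ 0.0018456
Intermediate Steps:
G(J, K) = -7
(G(-19, -18) + 626/u(-42, 20))/(2168 + 2312) = (-7 + 626/41)/(2168 + 2312) = (-7 + 626*(1/41))/4480 = (-7 + 626/41)*(1/4480) = (339/41)*(1/4480) = 339/183680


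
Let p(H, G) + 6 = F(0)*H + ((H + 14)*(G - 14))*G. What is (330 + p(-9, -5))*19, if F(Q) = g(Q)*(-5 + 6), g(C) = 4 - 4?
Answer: 15181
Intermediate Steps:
g(C) = 0
F(Q) = 0 (F(Q) = 0*(-5 + 6) = 0*1 = 0)
p(H, G) = -6 + G*(-14 + G)*(14 + H) (p(H, G) = -6 + (0*H + ((H + 14)*(G - 14))*G) = -6 + (0 + ((14 + H)*(-14 + G))*G) = -6 + (0 + ((-14 + G)*(14 + H))*G) = -6 + (0 + G*(-14 + G)*(14 + H)) = -6 + G*(-14 + G)*(14 + H))
(330 + p(-9, -5))*19 = (330 + (-6 - 196*(-5) + 14*(-5)**2 - 9*(-5)**2 - 14*(-5)*(-9)))*19 = (330 + (-6 + 980 + 14*25 - 9*25 - 630))*19 = (330 + (-6 + 980 + 350 - 225 - 630))*19 = (330 + 469)*19 = 799*19 = 15181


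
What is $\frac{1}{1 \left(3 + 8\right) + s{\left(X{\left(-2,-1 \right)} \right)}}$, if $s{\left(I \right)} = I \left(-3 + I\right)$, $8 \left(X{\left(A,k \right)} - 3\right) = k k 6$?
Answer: $\frac{16}{221} \approx 0.072398$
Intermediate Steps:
$X{\left(A,k \right)} = 3 + \frac{3 k^{2}}{4}$ ($X{\left(A,k \right)} = 3 + \frac{k k 6}{8} = 3 + \frac{k^{2} \cdot 6}{8} = 3 + \frac{6 k^{2}}{8} = 3 + \frac{3 k^{2}}{4}$)
$\frac{1}{1 \left(3 + 8\right) + s{\left(X{\left(-2,-1 \right)} \right)}} = \frac{1}{1 \left(3 + 8\right) + \left(3 + \frac{3 \left(-1\right)^{2}}{4}\right) \left(-3 + \left(3 + \frac{3 \left(-1\right)^{2}}{4}\right)\right)} = \frac{1}{1 \cdot 11 + \left(3 + \frac{3}{4} \cdot 1\right) \left(-3 + \left(3 + \frac{3}{4} \cdot 1\right)\right)} = \frac{1}{11 + \left(3 + \frac{3}{4}\right) \left(-3 + \left(3 + \frac{3}{4}\right)\right)} = \frac{1}{11 + \frac{15 \left(-3 + \frac{15}{4}\right)}{4}} = \frac{1}{11 + \frac{15}{4} \cdot \frac{3}{4}} = \frac{1}{11 + \frac{45}{16}} = \frac{1}{\frac{221}{16}} = \frac{16}{221}$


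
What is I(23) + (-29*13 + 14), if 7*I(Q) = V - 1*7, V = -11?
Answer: -2559/7 ≈ -365.57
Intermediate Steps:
I(Q) = -18/7 (I(Q) = (-11 - 1*7)/7 = (-11 - 7)/7 = (⅐)*(-18) = -18/7)
I(23) + (-29*13 + 14) = -18/7 + (-29*13 + 14) = -18/7 + (-377 + 14) = -18/7 - 363 = -2559/7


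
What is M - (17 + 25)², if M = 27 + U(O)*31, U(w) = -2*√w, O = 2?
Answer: -1737 - 62*√2 ≈ -1824.7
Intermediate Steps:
M = 27 - 62*√2 (M = 27 - 2*√2*31 = 27 - 62*√2 ≈ -60.681)
M - (17 + 25)² = (27 - 62*√2) - (17 + 25)² = (27 - 62*√2) - 1*42² = (27 - 62*√2) - 1*1764 = (27 - 62*√2) - 1764 = -1737 - 62*√2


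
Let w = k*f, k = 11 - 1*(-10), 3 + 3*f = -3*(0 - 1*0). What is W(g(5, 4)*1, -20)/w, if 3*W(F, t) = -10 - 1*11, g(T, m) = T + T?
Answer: ⅓ ≈ 0.33333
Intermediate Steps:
g(T, m) = 2*T
f = -1 (f = -1 + (-3*(0 - 1*0))/3 = -1 + (-3*(0 + 0))/3 = -1 + (-3*0)/3 = -1 + (⅓)*0 = -1 + 0 = -1)
k = 21 (k = 11 + 10 = 21)
W(F, t) = -7 (W(F, t) = (-10 - 1*11)/3 = (-10 - 11)/3 = (⅓)*(-21) = -7)
w = -21 (w = 21*(-1) = -21)
W(g(5, 4)*1, -20)/w = -7/(-21) = -7*(-1/21) = ⅓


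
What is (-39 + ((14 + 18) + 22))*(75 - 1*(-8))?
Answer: 1245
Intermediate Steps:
(-39 + ((14 + 18) + 22))*(75 - 1*(-8)) = (-39 + (32 + 22))*(75 + 8) = (-39 + 54)*83 = 15*83 = 1245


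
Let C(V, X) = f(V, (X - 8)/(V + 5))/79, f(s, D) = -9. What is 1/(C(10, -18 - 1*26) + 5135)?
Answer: 79/405656 ≈ 0.00019475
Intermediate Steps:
C(V, X) = -9/79
1/(C(10, -18 - 1*26) + 5135) = 1/(-9/79 + 5135) = 1/(405656/79) = 79/405656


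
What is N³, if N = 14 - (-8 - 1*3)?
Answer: 15625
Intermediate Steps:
N = 25 (N = 14 - (-8 - 3) = 14 - 1*(-11) = 14 + 11 = 25)
N³ = 25³ = 15625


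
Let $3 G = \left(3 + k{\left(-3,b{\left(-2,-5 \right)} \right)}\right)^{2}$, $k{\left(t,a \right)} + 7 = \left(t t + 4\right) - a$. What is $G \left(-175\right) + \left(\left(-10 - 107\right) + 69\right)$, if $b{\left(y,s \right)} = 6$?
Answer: $-573$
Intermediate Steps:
$k{\left(t,a \right)} = -3 + t^{2} - a$ ($k{\left(t,a \right)} = -7 - \left(-4 + a - t t\right) = -7 - \left(-4 + a - t^{2}\right) = -7 + \left(4 + t^{2} - a\right) = -3 + t^{2} - a$)
$G = 3$ ($G = \frac{\left(3 - \left(9 - 9\right)\right)^{2}}{3} = \frac{\left(3 - 0\right)^{2}}{3} = \frac{\left(3 + 0\right)^{2}}{3} = \frac{3^{2}}{3} = \frac{1}{3} \cdot 9 = 3$)
$G \left(-175\right) + \left(\left(-10 - 107\right) + 69\right) = 3 \left(-175\right) + \left(\left(-10 - 107\right) + 69\right) = -525 + \left(-117 + 69\right) = -525 - 48 = -573$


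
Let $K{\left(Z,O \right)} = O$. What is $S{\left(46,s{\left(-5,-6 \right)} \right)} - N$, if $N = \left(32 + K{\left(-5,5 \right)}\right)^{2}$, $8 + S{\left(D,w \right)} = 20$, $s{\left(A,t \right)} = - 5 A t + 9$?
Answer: $-1357$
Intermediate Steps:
$s{\left(A,t \right)} = 9 - 5 A t$ ($s{\left(A,t \right)} = - 5 A t + 9 = 9 - 5 A t$)
$S{\left(D,w \right)} = 12$ ($S{\left(D,w \right)} = -8 + 20 = 12$)
$N = 1369$ ($N = \left(32 + 5\right)^{2} = 37^{2} = 1369$)
$S{\left(46,s{\left(-5,-6 \right)} \right)} - N = 12 - 1369 = -1357$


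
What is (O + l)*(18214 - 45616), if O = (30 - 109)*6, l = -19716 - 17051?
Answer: 1020477882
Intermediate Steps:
l = -36767
O = -474 (O = -79*6 = -474)
(O + l)*(18214 - 45616) = (-474 - 36767)*(18214 - 45616) = -37241*(-27402) = 1020477882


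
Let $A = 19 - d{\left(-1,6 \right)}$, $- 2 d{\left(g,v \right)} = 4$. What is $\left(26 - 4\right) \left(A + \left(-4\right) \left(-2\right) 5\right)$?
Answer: $1342$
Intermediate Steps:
$d{\left(g,v \right)} = -2$ ($d{\left(g,v \right)} = \left(- \frac{1}{2}\right) 4 = -2$)
$A = 21$ ($A = 19 - -2 = 19 + 2 = 21$)
$\left(26 - 4\right) \left(A + \left(-4\right) \left(-2\right) 5\right) = \left(26 - 4\right) \left(21 + \left(-4\right) \left(-2\right) 5\right) = 22 \left(21 + 8 \cdot 5\right) = 22 \left(21 + 40\right) = 22 \cdot 61 = 1342$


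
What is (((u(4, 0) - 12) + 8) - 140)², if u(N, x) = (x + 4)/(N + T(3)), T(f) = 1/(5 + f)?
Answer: 22278400/1089 ≈ 20458.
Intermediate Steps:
u(N, x) = (4 + x)/(⅛ + N) (u(N, x) = (x + 4)/(N + 1/(5 + 3)) = (4 + x)/(N + 1/8) = (4 + x)/(N + ⅛) = (4 + x)/(⅛ + N))
(((u(4, 0) - 12) + 8) - 140)² = (((8*(4 + 0)/(1 + 8*4) - 12) + 8) - 140)² = (((8*4/(1 + 32) - 12) + 8) - 140)² = (((8*4/33 - 12) + 8) - 140)² = (((8*(1/33)*4 - 12) + 8) - 140)² = (((32/33 - 12) + 8) - 140)² = ((-364/33 + 8) - 140)² = (-100/33 - 140)² = (-4720/33)² = 22278400/1089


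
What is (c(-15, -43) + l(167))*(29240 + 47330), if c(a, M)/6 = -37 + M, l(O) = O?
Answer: -23966410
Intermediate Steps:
c(a, M) = -222 + 6*M (c(a, M) = 6*(-37 + M) = -222 + 6*M)
(c(-15, -43) + l(167))*(29240 + 47330) = ((-222 + 6*(-43)) + 167)*(29240 + 47330) = ((-222 - 258) + 167)*76570 = (-480 + 167)*76570 = -313*76570 = -23966410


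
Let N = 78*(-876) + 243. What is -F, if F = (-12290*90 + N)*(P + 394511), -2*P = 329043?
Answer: 540100442115/2 ≈ 2.7005e+11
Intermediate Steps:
N = -68085 (N = -68328 + 243 = -68085)
P = -329043/2 (P = -1/2*329043 = -329043/2 ≈ -1.6452e+5)
F = -540100442115/2 (F = (-12290*90 - 68085)*(-329043/2 + 394511) = (-1106100 - 68085)*(459979/2) = -1174185*459979/2 = -540100442115/2 ≈ -2.7005e+11)
-F = -1*(-540100442115/2) = 540100442115/2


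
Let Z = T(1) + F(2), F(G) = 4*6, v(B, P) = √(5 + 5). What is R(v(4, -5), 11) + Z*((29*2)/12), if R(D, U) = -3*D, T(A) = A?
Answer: 725/6 - 3*√10 ≈ 111.35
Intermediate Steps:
v(B, P) = √10
F(G) = 24
Z = 25 (Z = 1 + 24 = 25)
R(v(4, -5), 11) + Z*((29*2)/12) = -3*√10 + 25*((29*2)/12) = -3*√10 + 25*(58*(1/12)) = -3*√10 + 25*(29/6) = -3*√10 + 725/6 = 725/6 - 3*√10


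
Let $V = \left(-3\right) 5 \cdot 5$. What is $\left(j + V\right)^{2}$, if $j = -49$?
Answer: $15376$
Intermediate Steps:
$V = -75$ ($V = \left(-15\right) 5 = -75$)
$\left(j + V\right)^{2} = \left(-49 - 75\right)^{2} = \left(-124\right)^{2} = 15376$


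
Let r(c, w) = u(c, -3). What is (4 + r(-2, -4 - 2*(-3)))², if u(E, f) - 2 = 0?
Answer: 36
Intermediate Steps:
u(E, f) = 2 (u(E, f) = 2 + 0 = 2)
r(c, w) = 2
(4 + r(-2, -4 - 2*(-3)))² = (4 + 2)² = 6² = 36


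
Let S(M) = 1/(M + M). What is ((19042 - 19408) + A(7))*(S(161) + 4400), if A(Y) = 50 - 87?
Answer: -570970803/322 ≈ -1.7732e+6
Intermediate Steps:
S(M) = 1/(2*M)
A(Y) = -37
((19042 - 19408) + A(7))*(S(161) + 4400) = ((19042 - 19408) - 37)*((1/2)/161 + 4400) = (-366 - 37)*((1/2)*(1/161) + 4400) = -403*(1/322 + 4400) = -403*1416801/322 = -570970803/322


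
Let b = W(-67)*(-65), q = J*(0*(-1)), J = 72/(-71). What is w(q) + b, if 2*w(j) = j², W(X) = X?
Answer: 4355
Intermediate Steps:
J = -72/71 (J = 72*(-1/71) = -72/71 ≈ -1.0141)
q = 0 (q = -0*(-1) = -72/71*0 = 0)
b = 4355 (b = -67*(-65) = 4355)
w(j) = j²/2
w(q) + b = (½)*0² + 4355 = (½)*0 + 4355 = 0 + 4355 = 4355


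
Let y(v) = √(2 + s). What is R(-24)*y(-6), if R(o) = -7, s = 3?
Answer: -7*√5 ≈ -15.652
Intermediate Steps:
y(v) = √5 (y(v) = √(2 + 3) = √5)
R(-24)*y(-6) = -7*√5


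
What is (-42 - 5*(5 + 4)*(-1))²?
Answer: 9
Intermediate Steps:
(-42 - 5*(5 + 4)*(-1))² = (-42 - 5*9*(-1))² = (-42 - 45*(-1))² = (-42 + 45)² = 3² = 9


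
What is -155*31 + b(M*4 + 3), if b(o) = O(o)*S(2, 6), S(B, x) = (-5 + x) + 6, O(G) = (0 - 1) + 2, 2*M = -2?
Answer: -4798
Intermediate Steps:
M = -1 (M = (1/2)*(-2) = -1)
O(G) = 1 (O(G) = -1 + 2 = 1)
S(B, x) = 1 + x
b(o) = 7 (b(o) = 1*(1 + 6) = 1*7 = 7)
-155*31 + b(M*4 + 3) = -155*31 + 7 = -4805 + 7 = -4798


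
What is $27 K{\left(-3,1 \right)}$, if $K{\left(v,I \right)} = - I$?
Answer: $-27$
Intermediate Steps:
$27 K{\left(-3,1 \right)} = 27 \left(\left(-1\right) 1\right) = 27 \left(-1\right) = -27$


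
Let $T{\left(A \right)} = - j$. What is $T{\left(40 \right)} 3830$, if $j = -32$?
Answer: $122560$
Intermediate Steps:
$T{\left(A \right)} = 32$ ($T{\left(A \right)} = \left(-1\right) \left(-32\right) = 32$)
$T{\left(40 \right)} 3830 = 32 \cdot 3830 = 122560$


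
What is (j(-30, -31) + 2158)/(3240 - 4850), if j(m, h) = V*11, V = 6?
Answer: -1112/805 ≈ -1.3814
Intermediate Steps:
j(m, h) = 66 (j(m, h) = 6*11 = 66)
(j(-30, -31) + 2158)/(3240 - 4850) = (66 + 2158)/(3240 - 4850) = 2224/(-1610) = 2224*(-1/1610) = -1112/805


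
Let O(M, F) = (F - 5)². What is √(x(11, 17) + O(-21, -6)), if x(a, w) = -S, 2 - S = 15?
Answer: √134 ≈ 11.576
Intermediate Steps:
S = -13 (S = 2 - 1*15 = 2 - 15 = -13)
x(a, w) = 13 (x(a, w) = -1*(-13) = 13)
O(M, F) = (-5 + F)²
√(x(11, 17) + O(-21, -6)) = √(13 + (-5 - 6)²) = √(13 + (-11)²) = √(13 + 121) = √134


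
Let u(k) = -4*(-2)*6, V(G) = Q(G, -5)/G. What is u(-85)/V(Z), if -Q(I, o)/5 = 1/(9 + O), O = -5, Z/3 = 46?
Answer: -26496/5 ≈ -5299.2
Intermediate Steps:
Z = 138 (Z = 3*46 = 138)
Q(I, o) = -5/4 (Q(I, o) = -5/(9 - 5) = -5/4)
V(G) = -5/(4*G)
u(k) = 48 (u(k) = 8*6 = 48)
u(-85)/V(Z) = 48/((-5/4/138)) = 48/((-5/4*1/138)) = 48/(-5/552) = 48*(-552/5) = -26496/5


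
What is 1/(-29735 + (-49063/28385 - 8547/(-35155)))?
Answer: -28510705/847808161837 ≈ -3.3629e-5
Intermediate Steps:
1/(-29735 + (-49063/28385 - 8547/(-35155))) = 1/(-29735 + (-49063*1/28385 - 8547*(-1/35155))) = 1/(-29735 + (-7009/4055 + 8547/35155)) = 1/(-29735 - 42348662/28510705) = 1/(-847808161837/28510705) = -28510705/847808161837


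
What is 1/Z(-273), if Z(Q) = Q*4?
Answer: -1/1092 ≈ -0.00091575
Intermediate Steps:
Z(Q) = 4*Q
1/Z(-273) = 1/(4*(-273)) = 1/(-1092) = -1/1092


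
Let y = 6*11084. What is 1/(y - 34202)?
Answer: 1/32302 ≈ 3.0958e-5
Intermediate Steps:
y = 66504
1/(y - 34202) = 1/(66504 - 34202) = 1/32302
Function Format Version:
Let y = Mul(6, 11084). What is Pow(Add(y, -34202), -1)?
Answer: Rational(1, 32302) ≈ 3.0958e-5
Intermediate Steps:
y = 66504
Pow(Add(y, -34202), -1) = Pow(Add(66504, -34202), -1) = Pow(32302, -1) = Rational(1, 32302)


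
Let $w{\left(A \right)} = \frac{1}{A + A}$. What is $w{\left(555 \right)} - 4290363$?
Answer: $- \frac{4762302929}{1110} \approx -4.2904 \cdot 10^{6}$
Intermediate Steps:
$w{\left(A \right)} = \frac{1}{2 A}$
$w{\left(555 \right)} - 4290363 = \frac{1}{2 \cdot 555} - 4290363 = \frac{1}{2} \cdot \frac{1}{555} - 4290363 = \frac{1}{1110} - 4290363 = - \frac{4762302929}{1110}$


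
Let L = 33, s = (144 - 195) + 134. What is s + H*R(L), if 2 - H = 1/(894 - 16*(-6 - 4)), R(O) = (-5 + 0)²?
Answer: 140157/1054 ≈ 132.98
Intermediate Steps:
s = 83 (s = -51 + 134 = 83)
R(O) = 25 (R(O) = (-5)² = 25)
H = 2107/1054 (H = 2 - 1/(894 - 16*(-6 - 4)) = 2 - 1/(894 - 16*(-10)) = 2 - 1/(894 + 160) = 2 - 1/1054 = 2107/1054 ≈ 1.9991)
s + H*R(L) = 83 + (2107/1054)*25 = 83 + 52675/1054 = 140157/1054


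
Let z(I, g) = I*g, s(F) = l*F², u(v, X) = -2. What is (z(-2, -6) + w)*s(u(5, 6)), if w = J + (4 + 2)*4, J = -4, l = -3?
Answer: -384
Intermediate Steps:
s(F) = -3*F²
w = 20 (w = -4 + (4 + 2)*4 = -4 + 6*4 = -4 + 24 = 20)
(z(-2, -6) + w)*s(u(5, 6)) = (-2*(-6) + 20)*(-3*(-2)²) = (12 + 20)*(-3*4) = 32*(-12) = -384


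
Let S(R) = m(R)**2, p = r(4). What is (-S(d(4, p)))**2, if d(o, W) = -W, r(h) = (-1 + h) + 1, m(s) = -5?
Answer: 625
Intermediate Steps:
r(h) = h
p = 4
S(R) = 25 (S(R) = (-5)**2 = 25)
(-S(d(4, p)))**2 = (-1*25)**2 = (-25)**2 = 625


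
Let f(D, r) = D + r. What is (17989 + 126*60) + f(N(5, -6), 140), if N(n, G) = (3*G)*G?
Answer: 25797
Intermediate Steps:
N(n, G) = 3*G²
(17989 + 126*60) + f(N(5, -6), 140) = (17989 + 126*60) + (3*(-6)² + 140) = (17989 + 7560) + (3*36 + 140) = 25549 + (108 + 140) = 25549 + 248 = 25797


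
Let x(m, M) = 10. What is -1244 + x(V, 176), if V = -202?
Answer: -1234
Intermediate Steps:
-1244 + x(V, 176) = -1244 + 10 = -1234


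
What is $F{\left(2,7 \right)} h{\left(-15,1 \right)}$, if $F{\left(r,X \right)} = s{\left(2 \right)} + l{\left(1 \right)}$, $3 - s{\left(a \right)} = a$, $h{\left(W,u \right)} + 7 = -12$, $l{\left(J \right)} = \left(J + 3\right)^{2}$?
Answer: $-323$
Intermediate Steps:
$l{\left(J \right)} = \left(3 + J\right)^{2}$
$h{\left(W,u \right)} = -19$ ($h{\left(W,u \right)} = -7 - 12 = -19$)
$s{\left(a \right)} = 3 - a$
$F{\left(r,X \right)} = 17$ ($F{\left(r,X \right)} = \left(3 - 2\right) + \left(3 + 1\right)^{2} = \left(3 - 2\right) + 4^{2} = 1 + 16 = 17$)
$F{\left(2,7 \right)} h{\left(-15,1 \right)} = 17 \left(-19\right) = -323$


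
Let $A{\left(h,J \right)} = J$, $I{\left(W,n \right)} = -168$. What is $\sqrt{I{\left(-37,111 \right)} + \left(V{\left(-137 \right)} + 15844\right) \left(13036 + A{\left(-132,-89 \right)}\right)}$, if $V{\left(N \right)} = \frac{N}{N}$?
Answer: $\sqrt{205145047} \approx 14323.0$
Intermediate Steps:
$V{\left(N \right)} = 1$
$\sqrt{I{\left(-37,111 \right)} + \left(V{\left(-137 \right)} + 15844\right) \left(13036 + A{\left(-132,-89 \right)}\right)} = \sqrt{-168 + \left(1 + 15844\right) \left(13036 - 89\right)} = \sqrt{-168 + 15845 \cdot 12947} = \sqrt{-168 + 205145215} = \sqrt{205145047}$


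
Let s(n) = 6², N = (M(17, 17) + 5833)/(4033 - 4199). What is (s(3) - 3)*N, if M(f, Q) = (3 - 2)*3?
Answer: -96294/83 ≈ -1160.2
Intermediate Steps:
M(f, Q) = 3 (M(f, Q) = 1*3 = 3)
N = -2918/83 (N = (3 + 5833)/(4033 - 4199) = 5836/(-166) = 5836*(-1/166) = -2918/83 ≈ -35.157)
s(n) = 36
(s(3) - 3)*N = (36 - 3)*(-2918/83) = 33*(-2918/83) = -96294/83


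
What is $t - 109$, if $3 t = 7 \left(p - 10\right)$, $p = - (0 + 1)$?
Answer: $- \frac{404}{3} \approx -134.67$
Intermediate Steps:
$p = -1$ ($p = \left(-1\right) 1 = -1$)
$t = - \frac{77}{3}$ ($t = \frac{7 \left(-1 - 10\right)}{3} = \frac{7 \left(-11\right)}{3} = \frac{1}{3} \left(-77\right) = - \frac{77}{3} \approx -25.667$)
$t - 109 = - \frac{77}{3} - 109 = - \frac{404}{3}$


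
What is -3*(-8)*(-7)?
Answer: -168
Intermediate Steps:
-3*(-8)*(-7) = 24*(-7) = -168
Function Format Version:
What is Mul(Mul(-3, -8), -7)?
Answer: -168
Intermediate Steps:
Mul(Mul(-3, -8), -7) = Mul(24, -7) = -168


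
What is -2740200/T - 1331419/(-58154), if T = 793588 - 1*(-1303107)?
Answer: 526445193881/24386240206 ≈ 21.588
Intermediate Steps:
T = 2096695 (T = 793588 + 1303107 = 2096695)
-2740200/T - 1331419/(-58154) = -2740200/2096695 - 1331419/(-58154) = -2740200*1/2096695 - 1331419*(-1/58154) = -548040/419339 + 1331419/58154 = 526445193881/24386240206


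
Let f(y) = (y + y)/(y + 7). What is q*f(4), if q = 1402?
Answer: 11216/11 ≈ 1019.6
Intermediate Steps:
f(y) = 2*y/(7 + y) (f(y) = (2*y)/(7 + y) = 2*y/(7 + y))
q*f(4) = 1402*(2*4/(7 + 4)) = 1402*(2*4/11) = 1402*(2*4*(1/11)) = 1402*(8/11) = 11216/11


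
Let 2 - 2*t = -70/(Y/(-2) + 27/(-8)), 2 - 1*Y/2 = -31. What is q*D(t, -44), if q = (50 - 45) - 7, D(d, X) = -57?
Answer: 114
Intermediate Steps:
Y = 66 (Y = 4 - 2*(-31) = 4 + 62 = 66)
t = 11/291 (t = 1 - (-35)/(66/(-2) + 27/(-8)) = 1 - (-35)/(66*(-½) + 27*(-⅛)) = 1 - (-35)/(-33 - 27/8) = 1 - (-35)/(-291/8) = 1 - (-35)*(-8)/291 = 1 - ½*560/291 = 1 - 280/291 = 11/291 ≈ 0.037801)
q = -2 (q = 5 - 7 = -2)
q*D(t, -44) = -2*(-57) = 114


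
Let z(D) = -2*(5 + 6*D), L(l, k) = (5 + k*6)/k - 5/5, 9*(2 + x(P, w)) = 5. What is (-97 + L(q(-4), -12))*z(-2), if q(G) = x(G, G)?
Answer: -7763/6 ≈ -1293.8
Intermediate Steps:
x(P, w) = -13/9 (x(P, w) = -2 + (⅑)*5 = -2 + 5/9 = -13/9)
q(G) = -13/9
L(l, k) = -1 + (5 + 6*k)/k (L(l, k) = (5 + 6*k)/k - 5*⅕ = (5 + 6*k)/k - 1 = -1 + (5 + 6*k)/k)
z(D) = -10 - 12*D
(-97 + L(q(-4), -12))*z(-2) = (-97 + (5 + 5/(-12)))*(-10 - 12*(-2)) = (-97 + (5 + 5*(-1/12)))*(-10 + 24) = (-97 + (5 - 5/12))*14 = (-97 + 55/12)*14 = -1109/12*14 = -7763/6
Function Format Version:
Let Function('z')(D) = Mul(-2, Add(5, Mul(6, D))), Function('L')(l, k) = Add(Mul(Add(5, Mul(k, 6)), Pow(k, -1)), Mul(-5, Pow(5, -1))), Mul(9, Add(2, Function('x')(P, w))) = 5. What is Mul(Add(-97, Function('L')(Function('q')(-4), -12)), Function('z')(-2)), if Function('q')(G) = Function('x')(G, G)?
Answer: Rational(-7763, 6) ≈ -1293.8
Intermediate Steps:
Function('x')(P, w) = Rational(-13, 9) (Function('x')(P, w) = Add(-2, Mul(Rational(1, 9), 5)) = Add(-2, Rational(5, 9)) = Rational(-13, 9))
Function('q')(G) = Rational(-13, 9)
Function('L')(l, k) = Add(-1, Mul(Pow(k, -1), Add(5, Mul(6, k)))) (Function('L')(l, k) = Add(Mul(Add(5, Mul(6, k)), Pow(k, -1)), Mul(-5, Rational(1, 5))) = Add(Mul(Pow(k, -1), Add(5, Mul(6, k))), -1) = Add(-1, Mul(Pow(k, -1), Add(5, Mul(6, k)))))
Function('z')(D) = Add(-10, Mul(-12, D))
Mul(Add(-97, Function('L')(Function('q')(-4), -12)), Function('z')(-2)) = Mul(Add(-97, Add(5, Mul(5, Pow(-12, -1)))), Add(-10, Mul(-12, -2))) = Mul(Add(-97, Add(5, Mul(5, Rational(-1, 12)))), Add(-10, 24)) = Mul(Add(-97, Add(5, Rational(-5, 12))), 14) = Mul(Add(-97, Rational(55, 12)), 14) = Mul(Rational(-1109, 12), 14) = Rational(-7763, 6)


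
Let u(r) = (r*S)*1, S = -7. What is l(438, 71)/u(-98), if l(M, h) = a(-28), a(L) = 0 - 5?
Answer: -5/686 ≈ -0.0072886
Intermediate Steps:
a(L) = -5
l(M, h) = -5
u(r) = -7*r (u(r) = (r*(-7))*1 = -7*r*1 = -7*r)
l(438, 71)/u(-98) = -5/((-7*(-98))) = -5/686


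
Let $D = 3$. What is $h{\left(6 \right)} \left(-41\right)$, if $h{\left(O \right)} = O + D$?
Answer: $-369$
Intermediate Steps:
$h{\left(O \right)} = 3 + O$ ($h{\left(O \right)} = O + 3 = 3 + O$)
$h{\left(6 \right)} \left(-41\right) = \left(3 + 6\right) \left(-41\right) = 9 \left(-41\right) = -369$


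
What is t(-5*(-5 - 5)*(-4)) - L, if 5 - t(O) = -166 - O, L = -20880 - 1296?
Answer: 22147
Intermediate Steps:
L = -22176
t(O) = 171 + O (t(O) = 5 - (-166 - O) = 5 + (166 + O) = 171 + O)
t(-5*(-5 - 5)*(-4)) - L = (171 - 5*(-5 - 5)*(-4)) - 1*(-22176) = (171 - 5*(-10)*(-4)) + 22176 = (171 + 50*(-4)) + 22176 = (171 - 200) + 22176 = -29 + 22176 = 22147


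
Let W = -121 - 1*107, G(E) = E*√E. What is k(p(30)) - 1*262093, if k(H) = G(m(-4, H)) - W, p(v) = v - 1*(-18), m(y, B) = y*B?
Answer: -261865 - 1536*I*√3 ≈ -2.6187e+5 - 2660.4*I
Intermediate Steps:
m(y, B) = B*y
G(E) = E^(3/2)
W = -228 (W = -121 - 107 = -228)
p(v) = 18 + v (p(v) = v + 18 = 18 + v)
k(H) = 228 + 8*(-H)^(3/2) (k(H) = (H*(-4))^(3/2) - 1*(-228) = (-4*H)^(3/2) + 228 = 8*(-H)^(3/2) + 228 = 228 + 8*(-H)^(3/2))
k(p(30)) - 1*262093 = (228 + 8*(-(18 + 30))^(3/2)) - 1*262093 = (228 + 8*(-1*48)^(3/2)) - 262093 = (228 + 8*(-48)^(3/2)) - 262093 = (228 + 8*(-192*I*√3)) - 262093 = (228 - 1536*I*√3) - 262093 = -261865 - 1536*I*√3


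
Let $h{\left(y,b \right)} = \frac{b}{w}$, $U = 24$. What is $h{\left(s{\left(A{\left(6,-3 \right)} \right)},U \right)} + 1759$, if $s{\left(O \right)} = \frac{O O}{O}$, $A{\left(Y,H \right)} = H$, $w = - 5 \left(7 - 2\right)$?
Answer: $\frac{43951}{25} \approx 1758.0$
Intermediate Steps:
$w = -25$ ($w = \left(-5\right) 5 = -25$)
$s{\left(O \right)} = O$ ($s{\left(O \right)} = \frac{O^{2}}{O} = O$)
$h{\left(y,b \right)} = - \frac{b}{25}$ ($h{\left(y,b \right)} = \frac{b}{-25} = b \left(- \frac{1}{25}\right) = - \frac{b}{25}$)
$h{\left(s{\left(A{\left(6,-3 \right)} \right)},U \right)} + 1759 = \left(- \frac{1}{25}\right) 24 + 1759 = - \frac{24}{25} + 1759 = \frac{43951}{25}$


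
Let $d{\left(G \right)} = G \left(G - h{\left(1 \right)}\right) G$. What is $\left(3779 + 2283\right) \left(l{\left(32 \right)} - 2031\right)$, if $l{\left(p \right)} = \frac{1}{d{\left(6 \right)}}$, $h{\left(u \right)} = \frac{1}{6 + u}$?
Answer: $- \frac{9086177219}{738} \approx -1.2312 \cdot 10^{7}$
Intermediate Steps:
$d{\left(G \right)} = G^{2} \left(- \frac{1}{7} + G\right)$ ($d{\left(G \right)} = G \left(G - \frac{1}{6 + 1}\right) G = G \left(G - \frac{1}{7}\right) G = G \left(- \frac{1}{7} + G\right) G = G^{2} \left(- \frac{1}{7} + G\right)$)
$l{\left(p \right)} = \frac{7}{1476}$ ($l{\left(p \right)} = \frac{1}{6^{2} \left(- \frac{1}{7} + 6\right)} = \frac{1}{36 \cdot \frac{41}{7}} = \frac{1}{\frac{1476}{7}} = \frac{7}{1476}$)
$\left(3779 + 2283\right) \left(l{\left(32 \right)} - 2031\right) = \left(3779 + 2283\right) \left(\frac{7}{1476} - 2031\right) = 6062 \left(- \frac{2997749}{1476}\right) = - \frac{9086177219}{738}$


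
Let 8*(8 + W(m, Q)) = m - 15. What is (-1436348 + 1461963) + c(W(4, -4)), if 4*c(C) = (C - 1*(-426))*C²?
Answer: 71207645/2048 ≈ 34769.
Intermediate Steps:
W(m, Q) = -79/8 + m/8 (W(m, Q) = -8 + (m - 15)/8 = -8 + (-15 + m)/8 = -8 + (-15/8 + m/8) = -79/8 + m/8)
c(C) = C²*(426 + C)/4 (c(C) = ((C - 1*(-426))*C²)/4 = ((C + 426)*C²)/4 = ((426 + C)*C²)/4 = (C²*(426 + C))/4 = C²*(426 + C)/4)
(-1436348 + 1461963) + c(W(4, -4)) = (-1436348 + 1461963) + (-79/8 + (⅛)*4)²*(426 + (-79/8 + (⅛)*4))/4 = 25615 + (-79/8 + ½)²*(426 + (-79/8 + ½))/4 = 25615 + (-75/8)²*(426 - 75/8)/4 = 25615 + (¼)*(5625/64)*(3333/8) = 25615 + 18748125/2048 = 71207645/2048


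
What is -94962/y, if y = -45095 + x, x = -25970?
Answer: 94962/71065 ≈ 1.3363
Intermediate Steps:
y = -71065 (y = -45095 - 25970 = -71065)
-94962/y = -94962/(-71065) = -94962*(-1/71065) = 94962/71065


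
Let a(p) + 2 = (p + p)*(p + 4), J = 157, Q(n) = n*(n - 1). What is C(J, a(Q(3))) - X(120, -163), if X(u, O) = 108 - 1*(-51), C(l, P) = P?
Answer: -41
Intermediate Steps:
Q(n) = n*(-1 + n)
a(p) = -2 + 2*p*(4 + p) (a(p) = -2 + (p + p)*(p + 4) = -2 + (2*p)*(4 + p) = -2 + 2*p*(4 + p))
X(u, O) = 159 (X(u, O) = 108 + 51 = 159)
C(J, a(Q(3))) - X(120, -163) = (-2 + 2*(3*(-1 + 3))² + 8*(3*(-1 + 3))) - 1*159 = (-2 + 2*(3*2)² + 8*(3*2)) - 159 = (-2 + 2*6² + 8*6) - 159 = (-2 + 2*36 + 48) - 159 = (-2 + 72 + 48) - 159 = 118 - 159 = -41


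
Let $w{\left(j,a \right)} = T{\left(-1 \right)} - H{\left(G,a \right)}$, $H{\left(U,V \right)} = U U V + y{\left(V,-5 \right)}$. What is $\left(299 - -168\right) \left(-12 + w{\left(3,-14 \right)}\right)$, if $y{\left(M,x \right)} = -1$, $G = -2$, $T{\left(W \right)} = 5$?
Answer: $23350$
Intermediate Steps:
$H{\left(U,V \right)} = -1 + V U^{2}$ ($H{\left(U,V \right)} = U U V - 1 = U^{2} V - 1 = V U^{2} - 1 = -1 + V U^{2}$)
$w{\left(j,a \right)} = 6 - 4 a$ ($w{\left(j,a \right)} = 5 - \left(-1 + a \left(-2\right)^{2}\right) = 5 - \left(-1 + a 4\right) = 5 - \left(-1 + 4 a\right) = 6 - 4 a$)
$\left(299 - -168\right) \left(-12 + w{\left(3,-14 \right)}\right) = \left(299 - -168\right) \left(-12 + \left(6 - -56\right)\right) = \left(299 + 168\right) \left(-12 + \left(6 + 56\right)\right) = 467 \left(-12 + 62\right) = 467 \cdot 50 = 23350$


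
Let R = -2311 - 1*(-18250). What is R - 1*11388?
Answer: 4551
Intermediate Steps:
R = 15939 (R = -2311 + 18250 = 15939)
R - 1*11388 = 15939 - 1*11388 = 15939 - 11388 = 4551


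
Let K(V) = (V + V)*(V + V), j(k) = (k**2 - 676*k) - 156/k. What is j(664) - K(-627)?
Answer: -262360383/166 ≈ -1.5805e+6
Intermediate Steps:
j(k) = k**2 - 676*k - 156/k
K(V) = 4*V**2 (K(V) = (2*V)*(2*V) = 4*V**2)
j(664) - K(-627) = (-156 + 664**2*(-676 + 664))/664 - 4*(-627)**2 = (-156 + 440896*(-12))/664 - 4*393129 = (-156 - 5290752)/664 - 1*1572516 = (1/664)*(-5290908) - 1572516 = -1322727/166 - 1572516 = -262360383/166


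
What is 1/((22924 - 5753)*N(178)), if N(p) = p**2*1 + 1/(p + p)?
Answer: 356/193680380355 ≈ 1.8381e-9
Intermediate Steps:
N(p) = p**2 + 1/(2*p)
1/((22924 - 5753)*N(178)) = 1/((22924 - 5753)*(((1/2 + 178**3)/178))) = 1/(17171*(((1/2 + 5639752)/178))) = 1/(17171*(((1/178)*(11279505/2)))) = 1/(17171*(11279505/356)) = (1/17171)*(356/11279505) = 356/193680380355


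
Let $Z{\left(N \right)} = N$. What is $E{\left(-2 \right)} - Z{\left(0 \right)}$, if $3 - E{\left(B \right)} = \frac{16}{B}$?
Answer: $11$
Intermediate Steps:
$E{\left(B \right)} = 3 - \frac{16}{B}$
$E{\left(-2 \right)} - Z{\left(0 \right)} = \left(3 - \frac{16}{-2}\right) - 0 = \left(3 - -8\right) + 0 = \left(3 + 8\right) + 0 = 11 + 0 = 11$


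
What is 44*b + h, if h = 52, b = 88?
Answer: 3924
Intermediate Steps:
44*b + h = 44*88 + 52 = 3872 + 52 = 3924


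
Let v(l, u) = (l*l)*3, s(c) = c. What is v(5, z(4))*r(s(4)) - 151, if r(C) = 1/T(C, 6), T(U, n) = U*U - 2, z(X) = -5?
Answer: -2039/14 ≈ -145.64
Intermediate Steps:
T(U, n) = -2 + U² (T(U, n) = U² - 2 = -2 + U²)
r(C) = 1/(-2 + C²)
v(l, u) = 3*l² (v(l, u) = l²*3 = 3*l²)
v(5, z(4))*r(s(4)) - 151 = (3*5²)/(-2 + 4²) - 151 = (3*25)/(-2 + 16) - 151 = 75/14 - 151 = -2039/14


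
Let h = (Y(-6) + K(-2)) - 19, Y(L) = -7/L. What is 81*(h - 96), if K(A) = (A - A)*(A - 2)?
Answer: -18441/2 ≈ -9220.5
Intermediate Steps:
K(A) = 0 (K(A) = 0*(-2 + A) = 0)
h = -107/6 (h = (-7/(-6) + 0) - 19 = (-7*(-⅙) + 0) - 19 = (7/6 + 0) - 19 = 7/6 - 19 = -107/6 ≈ -17.833)
81*(h - 96) = 81*(-107/6 - 96) = 81*(-683/6) = -18441/2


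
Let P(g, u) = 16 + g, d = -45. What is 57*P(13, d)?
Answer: 1653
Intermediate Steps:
57*P(13, d) = 57*(16 + 13) = 57*29 = 1653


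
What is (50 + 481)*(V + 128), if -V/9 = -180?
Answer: 928188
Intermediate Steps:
V = 1620 (V = -9*(-180) = 1620)
(50 + 481)*(V + 128) = (50 + 481)*(1620 + 128) = 531*1748 = 928188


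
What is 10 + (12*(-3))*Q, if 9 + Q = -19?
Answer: 1018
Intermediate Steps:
Q = -28 (Q = -9 - 19 = -28)
10 + (12*(-3))*Q = 10 + (12*(-3))*(-28) = 10 - 36*(-28) = 10 + 1008 = 1018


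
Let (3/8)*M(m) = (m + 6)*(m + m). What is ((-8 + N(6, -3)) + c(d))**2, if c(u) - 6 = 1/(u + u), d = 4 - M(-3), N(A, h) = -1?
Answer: 96721/10816 ≈ 8.9424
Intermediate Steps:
M(m) = 16*m*(6 + m)/3 (M(m) = 8*((m + 6)*(m + m))/3 = 8*((6 + m)*(2*m))/3 = 8*(2*m*(6 + m))/3 = 16*m*(6 + m)/3)
d = 52 (d = 4 - 16*(-3)*(6 - 3)/3 = 4 - 16*(-3)*3/3 = 4 - 1*(-48) = 4 + 48 = 52)
c(u) = 6 + 1/(2*u) (c(u) = 6 + 1/(u + u) = 6 + 1/(2*u))
((-8 + N(6, -3)) + c(d))**2 = ((-8 - 1) + (6 + (1/2)/52))**2 = (-9 + (6 + (1/2)*(1/52)))**2 = (-9 + (6 + 1/104))**2 = (-9 + 625/104)**2 = (-311/104)**2 = 96721/10816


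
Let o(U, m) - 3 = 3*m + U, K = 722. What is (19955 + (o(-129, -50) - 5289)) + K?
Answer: 15112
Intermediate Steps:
o(U, m) = 3 + U + 3*m (o(U, m) = 3 + (3*m + U) = 3 + (U + 3*m) = 3 + U + 3*m)
(19955 + (o(-129, -50) - 5289)) + K = (19955 + ((3 - 129 + 3*(-50)) - 5289)) + 722 = (19955 + ((3 - 129 - 150) - 5289)) + 722 = (19955 + (-276 - 5289)) + 722 = (19955 - 5565) + 722 = 14390 + 722 = 15112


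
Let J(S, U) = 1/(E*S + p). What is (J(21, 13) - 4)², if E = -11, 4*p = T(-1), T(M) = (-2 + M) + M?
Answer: 863041/53824 ≈ 16.034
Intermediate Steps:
T(M) = -2 + 2*M
p = -1 (p = (-2 + 2*(-1))/4 = (-2 - 2)/4 = (¼)*(-4) = -1)
J(S, U) = 1/(-1 - 11*S) (J(S, U) = 1/(-11*S - 1) = 1/(-1 - 11*S))
(J(21, 13) - 4)² = (-1/(1 + 11*21) - 4)² = (-1/(1 + 231) - 4)² = (-1/232 - 4)² = (-929/232)² = 863041/53824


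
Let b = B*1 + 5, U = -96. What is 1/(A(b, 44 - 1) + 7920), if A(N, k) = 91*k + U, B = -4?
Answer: 1/11737 ≈ 8.5201e-5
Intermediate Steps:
b = 1 (b = -4*1 + 5 = -4 + 5 = 1)
A(N, k) = -96 + 91*k (A(N, k) = 91*k - 96 = -96 + 91*k)
1/(A(b, 44 - 1) + 7920) = 1/((-96 + 91*(44 - 1)) + 7920) = 1/((-96 + 91*43) + 7920) = 1/((-96 + 3913) + 7920) = 1/(3817 + 7920) = 1/11737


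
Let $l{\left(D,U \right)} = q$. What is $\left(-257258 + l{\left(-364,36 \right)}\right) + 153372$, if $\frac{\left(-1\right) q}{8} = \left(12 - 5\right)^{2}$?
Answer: $-104278$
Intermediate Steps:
$q = -392$ ($q = - 8 \left(12 - 5\right)^{2} = - 8 \cdot 7^{2} = \left(-8\right) 49 = -392$)
$l{\left(D,U \right)} = -392$
$\left(-257258 + l{\left(-364,36 \right)}\right) + 153372 = \left(-257258 - 392\right) + 153372 = -257650 + 153372 = -104278$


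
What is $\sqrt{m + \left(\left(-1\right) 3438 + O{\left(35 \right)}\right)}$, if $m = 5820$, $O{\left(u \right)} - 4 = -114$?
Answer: $4 \sqrt{142} \approx 47.666$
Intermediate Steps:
$O{\left(u \right)} = -110$ ($O{\left(u \right)} = 4 - 114 = -110$)
$\sqrt{m + \left(\left(-1\right) 3438 + O{\left(35 \right)}\right)} = \sqrt{5820 - 3548} = \sqrt{2272} = 4 \sqrt{142}$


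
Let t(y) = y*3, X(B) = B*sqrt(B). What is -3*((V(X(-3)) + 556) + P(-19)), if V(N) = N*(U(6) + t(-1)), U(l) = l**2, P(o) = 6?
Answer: -1686 + 297*I*sqrt(3) ≈ -1686.0 + 514.42*I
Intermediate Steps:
X(B) = B**(3/2)
t(y) = 3*y
V(N) = 33*N (V(N) = N*(6**2 + 3*(-1)) = N*(36 - 3) = N*33 = 33*N)
-3*((V(X(-3)) + 556) + P(-19)) = -3*((33*(-3)**(3/2) + 556) + 6) = -3*((33*(-3*I*sqrt(3)) + 556) + 6) = -3*((-99*I*sqrt(3) + 556) + 6) = -3*((556 - 99*I*sqrt(3)) + 6) = -3*(562 - 99*I*sqrt(3)) = -1686 + 297*I*sqrt(3)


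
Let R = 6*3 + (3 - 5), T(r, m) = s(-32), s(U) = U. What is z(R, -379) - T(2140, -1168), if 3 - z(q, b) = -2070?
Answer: 2105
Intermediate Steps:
T(r, m) = -32
R = 16 (R = 18 - 2 = 16)
z(q, b) = 2073 (z(q, b) = 3 - 1*(-2070) = 3 + 2070 = 2073)
z(R, -379) - T(2140, -1168) = 2073 - 1*(-32) = 2073 + 32 = 2105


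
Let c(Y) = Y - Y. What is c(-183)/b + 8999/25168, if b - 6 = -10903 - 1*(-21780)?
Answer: 8999/25168 ≈ 0.35756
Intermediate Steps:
b = 10883 (b = 6 + (-10903 - 1*(-21780)) = 6 + (-10903 + 21780) = 6 + 10877 = 10883)
c(Y) = 0
c(-183)/b + 8999/25168 = 0/10883 + 8999/25168 = 0*(1/10883) + 8999*(1/25168) = 0 + 8999/25168 = 8999/25168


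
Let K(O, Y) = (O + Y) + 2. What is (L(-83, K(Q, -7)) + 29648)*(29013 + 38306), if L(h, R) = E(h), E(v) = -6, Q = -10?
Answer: 1995469798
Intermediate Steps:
K(O, Y) = 2 + O + Y
L(h, R) = -6
(L(-83, K(Q, -7)) + 29648)*(29013 + 38306) = (-6 + 29648)*(29013 + 38306) = 29642*67319 = 1995469798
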